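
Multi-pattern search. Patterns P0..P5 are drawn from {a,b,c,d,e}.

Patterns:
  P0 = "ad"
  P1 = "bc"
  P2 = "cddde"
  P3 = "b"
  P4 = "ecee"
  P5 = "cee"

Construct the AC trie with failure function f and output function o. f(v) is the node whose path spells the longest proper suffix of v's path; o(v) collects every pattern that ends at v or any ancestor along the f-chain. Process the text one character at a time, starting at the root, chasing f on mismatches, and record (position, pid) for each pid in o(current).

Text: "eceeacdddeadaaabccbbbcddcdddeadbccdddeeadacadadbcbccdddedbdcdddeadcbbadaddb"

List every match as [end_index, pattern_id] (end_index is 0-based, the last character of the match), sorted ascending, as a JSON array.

Build automaton:
Trie (insert patterns):
  0='ε' goto a→1 b→3 c→5 e→10
  1='a' goto d→2
  2='ad' goto ·  [P0 ends]
  3='b' goto c→4  [P3 ends]
  4='bc' goto ·  [P1 ends]
  5='c' goto d→6 e→14
  6='cd' goto d→7
  7='cdd' goto d→8
  8='cddd' goto e→9
  9='cddde' goto ·  [P2 ends]
  10='e' goto c→11
  11='ec' goto e→12
  12='ece' goto e→13
  13='ecee' goto ·  [P4 ends]
  14='ce' goto e→15
  15='cee' goto ·  [P5 ends]

Failure links (BFS by depth):
  fail(1) 'a': from fail(0)=0 chase 'a': 0 ⇒ 0;  out=∅∪out(0)=∅
  fail(3) 'b': from fail(0)=0 chase 'b': 0 ⇒ 0;  out={3}∪out(0)={3}
  fail(5) 'c': from fail(0)=0 chase 'c': 0 ⇒ 0;  out=∅∪out(0)=∅
  fail(10) 'e': from fail(0)=0 chase 'e': 0 ⇒ 0;  out=∅∪out(0)=∅
  fail(2) 'ad': from fail(1)=0 chase 'd': 0 ⇒ 0;  out={0}∪out(0)={0}
  fail(4) 'bc': from fail(3)=0 chase 'c': 0 ⇒ 5;  out={1}∪out(5)={1}
  fail(6) 'cd': from fail(5)=0 chase 'd': 0 ⇒ 0;  out=∅∪out(0)=∅
  fail(11) 'ec': from fail(10)=0 chase 'c': 0 ⇒ 5;  out=∅∪out(5)=∅
  fail(14) 'ce': from fail(5)=0 chase 'e': 0 ⇒ 10;  out=∅∪out(10)=∅
  fail(7) 'cdd': from fail(6)=0 chase 'd': 0 ⇒ 0;  out=∅∪out(0)=∅
  fail(12) 'ece': from fail(11)=5 chase 'e': 5 ⇒ 14;  out=∅∪out(14)=∅
  fail(15) 'cee': from fail(14)=10 chase 'e': 10→0 ⇒ 10;  out={5}∪out(10)={5}
  fail(8) 'cddd': from fail(7)=0 chase 'd': 0 ⇒ 0;  out=∅∪out(0)=∅
  fail(13) 'ecee': from fail(12)=14 chase 'e': 14 ⇒ 15;  out={4}∪out(15)={4,5}
  fail(9) 'cddde': from fail(8)=0 chase 'e': 0 ⇒ 10;  out={2}∪out(10)={2}

Run:
i=0 'e': node 0→10
i=1 'c': node 10→11
i=2 'e': node 11→12
i=3 'e': node 12→13  emit P4@[0:3],P5@[1:3]
i=4 'a': node 13→1 (via fail)
i=5 'c': node 1→5 (via fail)
i=6 'd': node 5→6
i=7 'd': node 6→7
i=8 'd': node 7→8
i=9 'e': node 8→9  emit P2@[5:9]
i=10 'a': node 9→1 (via fail)
i=11 'd': node 1→2  emit P0@[10:11]
i=12 'a': node 2→1 (via fail)
i=13 'a': node 1→1 (via fail)
i=14 'a': node 1→1 (via fail)
i=15 'b': node 1→3 (via fail)  emit P3@[15:15]
i=16 'c': node 3→4  emit P1@[15:16]
i=17 'c': node 4→5 (via fail)
i=18 'b': node 5→3 (via fail)  emit P3@[18:18]
i=19 'b': node 3→3 (via fail)  emit P3@[19:19]
i=20 'b': node 3→3 (via fail)  emit P3@[20:20]
i=21 'c': node 3→4  emit P1@[20:21]
i=22 'd': node 4→6 (via fail)
i=23 'd': node 6→7
i=24 'c': node 7→5 (via fail)
i=25 'd': node 5→6
i=26 'd': node 6→7
i=27 'd': node 7→8
i=28 'e': node 8→9  emit P2@[24:28]
i=29 'a': node 9→1 (via fail)
i=30 'd': node 1→2  emit P0@[29:30]
i=31 'b': node 2→3 (via fail)  emit P3@[31:31]
i=32 'c': node 3→4  emit P1@[31:32]
i=33 'c': node 4→5 (via fail)
i=34 'd': node 5→6
i=35 'd': node 6→7
i=36 'd': node 7→8
i=37 'e': node 8→9  emit P2@[33:37]
i=38 'e': node 9→10 (via fail)
i=39 'a': node 10→1 (via fail)
i=40 'd': node 1→2  emit P0@[39:40]
i=41 'a': node 2→1 (via fail)
i=42 'c': node 1→5 (via fail)
i=43 'a': node 5→1 (via fail)
i=44 'd': node 1→2  emit P0@[43:44]
i=45 'a': node 2→1 (via fail)
i=46 'd': node 1→2  emit P0@[45:46]
i=47 'b': node 2→3 (via fail)  emit P3@[47:47]
i=48 'c': node 3→4  emit P1@[47:48]
i=49 'b': node 4→3 (via fail)  emit P3@[49:49]
i=50 'c': node 3→4  emit P1@[49:50]
i=51 'c': node 4→5 (via fail)
i=52 'd': node 5→6
i=53 'd': node 6→7
i=54 'd': node 7→8
i=55 'e': node 8→9  emit P2@[51:55]
i=56 'd': node 9→0 (via fail)
i=57 'b': node 0→3  emit P3@[57:57]
i=58 'd': node 3→0 (via fail)
i=59 'c': node 0→5
i=60 'd': node 5→6
i=61 'd': node 6→7
i=62 'd': node 7→8
i=63 'e': node 8→9  emit P2@[59:63]
i=64 'a': node 9→1 (via fail)
i=65 'd': node 1→2  emit P0@[64:65]
i=66 'c': node 2→5 (via fail)
i=67 'b': node 5→3 (via fail)  emit P3@[67:67]
i=68 'b': node 3→3 (via fail)  emit P3@[68:68]
i=69 'a': node 3→1 (via fail)
i=70 'd': node 1→2  emit P0@[69:70]
i=71 'a': node 2→1 (via fail)
i=72 'd': node 1→2  emit P0@[71:72]
i=73 'd': node 2→0 (via fail)
i=74 'b': node 0→3  emit P3@[74:74]

Result: [[3,4],[3,5],[9,2],[11,0],[15,3],[16,1],[18,3],[19,3],[20,3],[21,1],[28,2],[30,0],[31,3],[32,1],[37,2],[40,0],[44,0],[46,0],[47,3],[48,1],[49,3],[50,1],[55,2],[57,3],[63,2],[65,0],[67,3],[68,3],[70,0],[72,0],[74,3]]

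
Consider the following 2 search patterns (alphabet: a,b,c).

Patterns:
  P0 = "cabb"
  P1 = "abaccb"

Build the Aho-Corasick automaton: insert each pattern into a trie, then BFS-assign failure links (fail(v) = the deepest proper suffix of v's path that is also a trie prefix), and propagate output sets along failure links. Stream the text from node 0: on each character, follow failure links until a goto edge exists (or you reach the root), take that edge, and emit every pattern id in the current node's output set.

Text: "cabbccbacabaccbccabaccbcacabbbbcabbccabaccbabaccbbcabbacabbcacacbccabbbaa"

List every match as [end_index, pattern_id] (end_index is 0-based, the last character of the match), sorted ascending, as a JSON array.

Build automaton:
Trie nodes:
  0='ε' goto a→5 c→1
  1='c' goto a→2
  2='ca' goto b→3
  3='cab' goto b→4
  4='cabb' goto ·  ←P0
  5='a' goto b→6
  6='ab' goto a→7
  7='aba' goto c→8
  8='abac' goto c→9
  9='abacc' goto b→10
  10='abaccb' goto ·  ←P1

Failure links (BFS by depth):
  fail(1) 'c': from fail(0)=0 chase 'c': 0 ⇒ 0;  out=∅∪out(0)=∅
  fail(5) 'a': from fail(0)=0 chase 'a': 0 ⇒ 0;  out=∅∪out(0)=∅
  fail(2) 'ca': from fail(1)=0 chase 'a': 0 ⇒ 5;  out=∅∪out(5)=∅
  fail(6) 'ab': from fail(5)=0 chase 'b': 0 ⇒ 0;  out=∅∪out(0)=∅
  fail(3) 'cab': from fail(2)=5 chase 'b': 5 ⇒ 6;  out=∅∪out(6)=∅
  fail(7) 'aba': from fail(6)=0 chase 'a': 0 ⇒ 5;  out=∅∪out(5)=∅
  fail(4) 'cabb': from fail(3)=6 chase 'b': 6→0 ⇒ 0;  out={0}∪out(0)={0}
  fail(8) 'abac': from fail(7)=5 chase 'c': 5→0 ⇒ 1;  out=∅∪out(1)=∅
  fail(9) 'abacc': from fail(8)=1 chase 'c': 1→0 ⇒ 1;  out=∅∪out(1)=∅
  fail(10) 'abaccb': from fail(9)=1 chase 'b': 1→0 ⇒ 0;  out={1}∪out(0)={1}

Scan:
[0] read 'c'  n0⇒n1
[1] read 'a'  n1⇒n2
[2] read 'b'  n2⇒n3
[3] read 'b'  n3⇒n4  → match P0@[0:3]
[4] read 'c'  n4⇒n1 ·f
[5] read 'c'  n1⇒n1 ·f
[6] read 'b'  n1⇒n0 ·f
[7] read 'a'  n0⇒n5
[8] read 'c'  n5⇒n1 ·f
[9] read 'a'  n1⇒n2
[10] read 'b'  n2⇒n3
[11] read 'a'  n3⇒n7 ·f
[12] read 'c'  n7⇒n8
[13] read 'c'  n8⇒n9
[14] read 'b'  n9⇒n10  → match P1@[9:14]
[15] read 'c'  n10⇒n1 ·f
[16] read 'c'  n1⇒n1 ·f
[17] read 'a'  n1⇒n2
[18] read 'b'  n2⇒n3
[19] read 'a'  n3⇒n7 ·f
[20] read 'c'  n7⇒n8
[21] read 'c'  n8⇒n9
[22] read 'b'  n9⇒n10  → match P1@[17:22]
[23] read 'c'  n10⇒n1 ·f
[24] read 'a'  n1⇒n2
[25] read 'c'  n2⇒n1 ·f
[26] read 'a'  n1⇒n2
[27] read 'b'  n2⇒n3
[28] read 'b'  n3⇒n4  → match P0@[25:28]
[29] read 'b'  n4⇒n0 ·f
[30] read 'b'  n0⇒n0
[31] read 'c'  n0⇒n1
[32] read 'a'  n1⇒n2
[33] read 'b'  n2⇒n3
[34] read 'b'  n3⇒n4  → match P0@[31:34]
[35] read 'c'  n4⇒n1 ·f
[36] read 'c'  n1⇒n1 ·f
[37] read 'a'  n1⇒n2
[38] read 'b'  n2⇒n3
[39] read 'a'  n3⇒n7 ·f
[40] read 'c'  n7⇒n8
[41] read 'c'  n8⇒n9
[42] read 'b'  n9⇒n10  → match P1@[37:42]
[43] read 'a'  n10⇒n5 ·f
[44] read 'b'  n5⇒n6
[45] read 'a'  n6⇒n7
[46] read 'c'  n7⇒n8
[47] read 'c'  n8⇒n9
[48] read 'b'  n9⇒n10  → match P1@[43:48]
[49] read 'b'  n10⇒n0 ·f
[50] read 'c'  n0⇒n1
[51] read 'a'  n1⇒n2
[52] read 'b'  n2⇒n3
[53] read 'b'  n3⇒n4  → match P0@[50:53]
[54] read 'a'  n4⇒n5 ·f
[55] read 'c'  n5⇒n1 ·f
[56] read 'a'  n1⇒n2
[57] read 'b'  n2⇒n3
[58] read 'b'  n3⇒n4  → match P0@[55:58]
[59] read 'c'  n4⇒n1 ·f
[60] read 'a'  n1⇒n2
[61] read 'c'  n2⇒n1 ·f
[62] read 'a'  n1⇒n2
[63] read 'c'  n2⇒n1 ·f
[64] read 'b'  n1⇒n0 ·f
[65] read 'c'  n0⇒n1
[66] read 'c'  n1⇒n1 ·f
[67] read 'a'  n1⇒n2
[68] read 'b'  n2⇒n3
[69] read 'b'  n3⇒n4  → match P0@[66:69]
[70] read 'b'  n4⇒n0 ·f
[71] read 'a'  n0⇒n5
[72] read 'a'  n5⇒n5 ·f

All matches (sorted): [[3,0],[14,1],[22,1],[28,0],[34,0],[42,1],[48,1],[53,0],[58,0],[69,0]]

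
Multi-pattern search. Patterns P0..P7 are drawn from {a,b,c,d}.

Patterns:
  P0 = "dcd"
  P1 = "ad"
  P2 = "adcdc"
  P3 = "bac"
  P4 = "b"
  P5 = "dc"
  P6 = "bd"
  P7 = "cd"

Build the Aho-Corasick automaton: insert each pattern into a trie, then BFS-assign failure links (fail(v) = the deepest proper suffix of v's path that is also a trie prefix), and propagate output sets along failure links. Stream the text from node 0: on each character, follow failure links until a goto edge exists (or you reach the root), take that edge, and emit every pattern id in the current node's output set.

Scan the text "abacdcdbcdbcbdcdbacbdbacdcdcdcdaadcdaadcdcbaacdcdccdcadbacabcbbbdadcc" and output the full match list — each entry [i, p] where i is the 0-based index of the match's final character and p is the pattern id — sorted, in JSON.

Construct AC machine:
Trie (insert patterns):
  n0 'ε': a→4 b→9 c→13 d→1
  n1 'd': c→2
  n2 'dc': d→3  ←P5
  n3 'dcd': ·  ←P0
  n4 'a': d→5
  n5 'ad': c→6  ←P1
  n6 'adc': d→7
  n7 'adcd': c→8
  n8 'adcdc': ·  ←P2
  n9 'b': a→10 d→12  ←P4
  n10 'ba': c→11
  n11 'bac': ·  ←P3
  n12 'bd': ·  ←P6
  n13 'c': d→14
  n14 'cd': ·  ←P7

BFS fail/out derivation:
  fail(1) 'd': from fail(0)=0 chase 'd': 0 ⇒ 0;  out=∅∪out(0)=∅
  fail(4) 'a': from fail(0)=0 chase 'a': 0 ⇒ 0;  out=∅∪out(0)=∅
  fail(9) 'b': from fail(0)=0 chase 'b': 0 ⇒ 0;  out={4}∪out(0)={4}
  fail(13) 'c': from fail(0)=0 chase 'c': 0 ⇒ 0;  out=∅∪out(0)=∅
  fail(2) 'dc': from fail(1)=0 chase 'c': 0 ⇒ 13;  out={5}∪out(13)={5}
  fail(5) 'ad': from fail(4)=0 chase 'd': 0 ⇒ 1;  out={1}∪out(1)={1}
  fail(10) 'ba': from fail(9)=0 chase 'a': 0 ⇒ 4;  out=∅∪out(4)=∅
  fail(12) 'bd': from fail(9)=0 chase 'd': 0 ⇒ 1;  out={6}∪out(1)={6}
  fail(14) 'cd': from fail(13)=0 chase 'd': 0 ⇒ 1;  out={7}∪out(1)={7}
  fail(3) 'dcd': from fail(2)=13 chase 'd': 13 ⇒ 14;  out={0}∪out(14)={0,7}
  fail(6) 'adc': from fail(5)=1 chase 'c': 1 ⇒ 2;  out=∅∪out(2)={5}
  fail(11) 'bac': from fail(10)=4 chase 'c': 4→0 ⇒ 13;  out={3}∪out(13)={3}
  fail(7) 'adcd': from fail(6)=2 chase 'd': 2 ⇒ 3;  out=∅∪out(3)={0,7}
  fail(8) 'adcdc': from fail(7)=3 chase 'c': 3→14→1 ⇒ 2;  out={2}∪out(2)={2,5}

Text stream:
pos 0 'a': at 4
pos 1 'b': at 9 ·f  → match P4@[1:1]
pos 2 'a': at 10
pos 3 'c': at 11  → match P3@[1:3]
pos 4 'd': at 14 ·f  → match P7@[3:4]
pos 5 'c': at 2 ·f  → match P5@[4:5]
pos 6 'd': at 3  → match P0@[4:6],P7@[5:6]
pos 7 'b': at 9 ·f  → match P4@[7:7]
pos 8 'c': at 13 ·f
pos 9 'd': at 14  → match P7@[8:9]
pos 10 'b': at 9 ·f  → match P4@[10:10]
pos 11 'c': at 13 ·f
pos 12 'b': at 9 ·f  → match P4@[12:12]
pos 13 'd': at 12  → match P6@[12:13]
pos 14 'c': at 2 ·f  → match P5@[13:14]
pos 15 'd': at 3  → match P0@[13:15],P7@[14:15]
pos 16 'b': at 9 ·f  → match P4@[16:16]
pos 17 'a': at 10
pos 18 'c': at 11  → match P3@[16:18]
pos 19 'b': at 9 ·f  → match P4@[19:19]
pos 20 'd': at 12  → match P6@[19:20]
pos 21 'b': at 9 ·f  → match P4@[21:21]
pos 22 'a': at 10
pos 23 'c': at 11  → match P3@[21:23]
pos 24 'd': at 14 ·f  → match P7@[23:24]
pos 25 'c': at 2 ·f  → match P5@[24:25]
pos 26 'd': at 3  → match P0@[24:26],P7@[25:26]
pos 27 'c': at 2 ·f  → match P5@[26:27]
pos 28 'd': at 3  → match P0@[26:28],P7@[27:28]
pos 29 'c': at 2 ·f  → match P5@[28:29]
pos 30 'd': at 3  → match P0@[28:30],P7@[29:30]
pos 31 'a': at 4 ·f
pos 32 'a': at 4 ·f
pos 33 'd': at 5  → match P1@[32:33]
pos 34 'c': at 6  → match P5@[33:34]
pos 35 'd': at 7  → match P0@[33:35],P7@[34:35]
pos 36 'a': at 4 ·f
pos 37 'a': at 4 ·f
pos 38 'd': at 5  → match P1@[37:38]
pos 39 'c': at 6  → match P5@[38:39]
pos 40 'd': at 7  → match P0@[38:40],P7@[39:40]
pos 41 'c': at 8  → match P2@[37:41],P5@[40:41]
pos 42 'b': at 9 ·f  → match P4@[42:42]
pos 43 'a': at 10
pos 44 'a': at 4 ·f
pos 45 'c': at 13 ·f
pos 46 'd': at 14  → match P7@[45:46]
pos 47 'c': at 2 ·f  → match P5@[46:47]
pos 48 'd': at 3  → match P0@[46:48],P7@[47:48]
pos 49 'c': at 2 ·f  → match P5@[48:49]
pos 50 'c': at 13 ·f
pos 51 'd': at 14  → match P7@[50:51]
pos 52 'c': at 2 ·f  → match P5@[51:52]
pos 53 'a': at 4 ·f
pos 54 'd': at 5  → match P1@[53:54]
pos 55 'b': at 9 ·f  → match P4@[55:55]
pos 56 'a': at 10
pos 57 'c': at 11  → match P3@[55:57]
pos 58 'a': at 4 ·f
pos 59 'b': at 9 ·f  → match P4@[59:59]
pos 60 'c': at 13 ·f
pos 61 'b': at 9 ·f  → match P4@[61:61]
pos 62 'b': at 9 ·f  → match P4@[62:62]
pos 63 'b': at 9 ·f  → match P4@[63:63]
pos 64 'd': at 12  → match P6@[63:64]
pos 65 'a': at 4 ·f
pos 66 'd': at 5  → match P1@[65:66]
pos 67 'c': at 6  → match P5@[66:67]
pos 68 'c': at 13 ·f

Result: [[1,4],[3,3],[4,7],[5,5],[6,0],[6,7],[7,4],[9,7],[10,4],[12,4],[13,6],[14,5],[15,0],[15,7],[16,4],[18,3],[19,4],[20,6],[21,4],[23,3],[24,7],[25,5],[26,0],[26,7],[27,5],[28,0],[28,7],[29,5],[30,0],[30,7],[33,1],[34,5],[35,0],[35,7],[38,1],[39,5],[40,0],[40,7],[41,2],[41,5],[42,4],[46,7],[47,5],[48,0],[48,7],[49,5],[51,7],[52,5],[54,1],[55,4],[57,3],[59,4],[61,4],[62,4],[63,4],[64,6],[66,1],[67,5]]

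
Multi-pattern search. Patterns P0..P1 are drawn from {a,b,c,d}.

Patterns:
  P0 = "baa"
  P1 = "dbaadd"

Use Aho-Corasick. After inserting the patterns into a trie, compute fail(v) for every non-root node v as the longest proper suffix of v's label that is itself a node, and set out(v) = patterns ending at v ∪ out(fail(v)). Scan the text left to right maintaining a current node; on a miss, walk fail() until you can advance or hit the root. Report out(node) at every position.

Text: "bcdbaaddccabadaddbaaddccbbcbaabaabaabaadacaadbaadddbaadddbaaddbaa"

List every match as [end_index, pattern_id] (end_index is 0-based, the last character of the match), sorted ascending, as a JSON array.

Build automaton:
Trie (insert patterns):
  0='ε' goto b→1 d→4
  1='b' goto a→2
  2='ba' goto a→3
  3='baa' goto ·  [P0 ends]
  4='d' goto b→5
  5='db' goto a→6
  6='dba' goto a→7
  7='dbaa' goto d→8
  8='dbaad' goto d→9
  9='dbaadd' goto ·  [P1 ends]

BFS fail/out derivation:
  n1('b'): parent n0 fail=0; on 'b' 0 → fail=0;  out ∅∪∅=∅
  n4('d'): parent n0 fail=0; on 'd' 0 → fail=0;  out ∅∪∅=∅
  n2('ba'): parent n1 fail=0; on 'a' 0 → fail=0;  out ∅∪∅=∅
  n5('db'): parent n4 fail=0; on 'b' 0 → fail=1;  out ∅∪∅=∅
  n3('baa'): parent n2 fail=0; on 'a' 0 → fail=0;  out {0}∪∅={0}
  n6('dba'): parent n5 fail=1; on 'a' 1 → fail=2;  out ∅∪∅=∅
  n7('dbaa'): parent n6 fail=2; on 'a' 2 → fail=3;  out ∅∪{0}={0}
  n8('dbaad'): parent n7 fail=3; on 'd' 3→0 → fail=4;  out ∅∪∅=∅
  n9('dbaadd'): parent n8 fail=4; on 'd' 4→0 → fail=4;  out {1}∪∅={1}

Run:
i=0 'b': node 0→1
i=1 'c': node 1→0 (fail-walked)
i=2 'd': node 0→4
i=3 'b': node 4→5
i=4 'a': node 5→6
i=5 'a': node 6→7  ** P0@[3:5]
i=6 'd': node 7→8
i=7 'd': node 8→9  ** P1@[2:7]
i=8 'c': node 9→0 (fail-walked)
i=9 'c': node 0→0
i=10 'a': node 0→0
i=11 'b': node 0→1
i=12 'a': node 1→2
i=13 'd': node 2→4 (fail-walked)
i=14 'a': node 4→0 (fail-walked)
i=15 'd': node 0→4
i=16 'd': node 4→4 (fail-walked)
i=17 'b': node 4→5
i=18 'a': node 5→6
i=19 'a': node 6→7  ** P0@[17:19]
i=20 'd': node 7→8
i=21 'd': node 8→9  ** P1@[16:21]
i=22 'c': node 9→0 (fail-walked)
i=23 'c': node 0→0
i=24 'b': node 0→1
i=25 'b': node 1→1 (fail-walked)
i=26 'c': node 1→0 (fail-walked)
i=27 'b': node 0→1
i=28 'a': node 1→2
i=29 'a': node 2→3  ** P0@[27:29]
i=30 'b': node 3→1 (fail-walked)
i=31 'a': node 1→2
i=32 'a': node 2→3  ** P0@[30:32]
i=33 'b': node 3→1 (fail-walked)
i=34 'a': node 1→2
i=35 'a': node 2→3  ** P0@[33:35]
i=36 'b': node 3→1 (fail-walked)
i=37 'a': node 1→2
i=38 'a': node 2→3  ** P0@[36:38]
i=39 'd': node 3→4 (fail-walked)
i=40 'a': node 4→0 (fail-walked)
i=41 'c': node 0→0
i=42 'a': node 0→0
i=43 'a': node 0→0
i=44 'd': node 0→4
i=45 'b': node 4→5
i=46 'a': node 5→6
i=47 'a': node 6→7  ** P0@[45:47]
i=48 'd': node 7→8
i=49 'd': node 8→9  ** P1@[44:49]
i=50 'd': node 9→4 (fail-walked)
i=51 'b': node 4→5
i=52 'a': node 5→6
i=53 'a': node 6→7  ** P0@[51:53]
i=54 'd': node 7→8
i=55 'd': node 8→9  ** P1@[50:55]
i=56 'd': node 9→4 (fail-walked)
i=57 'b': node 4→5
i=58 'a': node 5→6
i=59 'a': node 6→7  ** P0@[57:59]
i=60 'd': node 7→8
i=61 'd': node 8→9  ** P1@[56:61]
i=62 'b': node 9→5 (fail-walked)
i=63 'a': node 5→6
i=64 'a': node 6→7  ** P0@[62:64]

Matches: [[5,0],[7,1],[19,0],[21,1],[29,0],[32,0],[35,0],[38,0],[47,0],[49,1],[53,0],[55,1],[59,0],[61,1],[64,0]]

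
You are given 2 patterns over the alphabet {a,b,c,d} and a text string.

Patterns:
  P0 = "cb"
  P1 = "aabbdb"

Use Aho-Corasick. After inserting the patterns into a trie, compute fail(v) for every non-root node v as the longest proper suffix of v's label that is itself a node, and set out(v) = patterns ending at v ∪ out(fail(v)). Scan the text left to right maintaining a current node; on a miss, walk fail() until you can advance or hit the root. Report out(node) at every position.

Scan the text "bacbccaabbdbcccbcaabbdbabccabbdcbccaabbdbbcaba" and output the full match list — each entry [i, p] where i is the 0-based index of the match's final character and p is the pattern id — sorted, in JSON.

Build automaton:
Trie nodes:
  0='ε' goto a→3 c→1
  1='c' goto b→2
  2='cb' goto ·  ←P0
  3='a' goto a→4
  4='aa' goto b→5
  5='aab' goto b→6
  6='aabb' goto d→7
  7='aabbd' goto b→8
  8='aabbdb' goto ·  ←P1

Failure links (BFS by depth):
  fail(1) 'c': from fail(0)=0 chase 'c': 0 ⇒ 0;  out=∅∪out(0)=∅
  fail(3) 'a': from fail(0)=0 chase 'a': 0 ⇒ 0;  out=∅∪out(0)=∅
  fail(2) 'cb': from fail(1)=0 chase 'b': 0 ⇒ 0;  out={0}∪out(0)={0}
  fail(4) 'aa': from fail(3)=0 chase 'a': 0 ⇒ 3;  out=∅∪out(3)=∅
  fail(5) 'aab': from fail(4)=3 chase 'b': 3→0 ⇒ 0;  out=∅∪out(0)=∅
  fail(6) 'aabb': from fail(5)=0 chase 'b': 0 ⇒ 0;  out=∅∪out(0)=∅
  fail(7) 'aabbd': from fail(6)=0 chase 'd': 0 ⇒ 0;  out=∅∪out(0)=∅
  fail(8) 'aabbdb': from fail(7)=0 chase 'b': 0 ⇒ 0;  out={1}∪out(0)={1}

Text stream:
i=0 'b': node 0→0
i=1 'a': node 0→3
i=2 'c': node 3→1 (fail-walked)
i=3 'b': node 1→2  → match P0@[2:3]
i=4 'c': node 2→1 (fail-walked)
i=5 'c': node 1→1 (fail-walked)
i=6 'a': node 1→3 (fail-walked)
i=7 'a': node 3→4
i=8 'b': node 4→5
i=9 'b': node 5→6
i=10 'd': node 6→7
i=11 'b': node 7→8  → match P1@[6:11]
i=12 'c': node 8→1 (fail-walked)
i=13 'c': node 1→1 (fail-walked)
i=14 'c': node 1→1 (fail-walked)
i=15 'b': node 1→2  → match P0@[14:15]
i=16 'c': node 2→1 (fail-walked)
i=17 'a': node 1→3 (fail-walked)
i=18 'a': node 3→4
i=19 'b': node 4→5
i=20 'b': node 5→6
i=21 'd': node 6→7
i=22 'b': node 7→8  → match P1@[17:22]
i=23 'a': node 8→3 (fail-walked)
i=24 'b': node 3→0 (fail-walked)
i=25 'c': node 0→1
i=26 'c': node 1→1 (fail-walked)
i=27 'a': node 1→3 (fail-walked)
i=28 'b': node 3→0 (fail-walked)
i=29 'b': node 0→0
i=30 'd': node 0→0
i=31 'c': node 0→1
i=32 'b': node 1→2  → match P0@[31:32]
i=33 'c': node 2→1 (fail-walked)
i=34 'c': node 1→1 (fail-walked)
i=35 'a': node 1→3 (fail-walked)
i=36 'a': node 3→4
i=37 'b': node 4→5
i=38 'b': node 5→6
i=39 'd': node 6→7
i=40 'b': node 7→8  → match P1@[35:40]
i=41 'b': node 8→0 (fail-walked)
i=42 'c': node 0→1
i=43 'a': node 1→3 (fail-walked)
i=44 'b': node 3→0 (fail-walked)
i=45 'a': node 0→3

All matches (sorted): [[3,0],[11,1],[15,0],[22,1],[32,0],[40,1]]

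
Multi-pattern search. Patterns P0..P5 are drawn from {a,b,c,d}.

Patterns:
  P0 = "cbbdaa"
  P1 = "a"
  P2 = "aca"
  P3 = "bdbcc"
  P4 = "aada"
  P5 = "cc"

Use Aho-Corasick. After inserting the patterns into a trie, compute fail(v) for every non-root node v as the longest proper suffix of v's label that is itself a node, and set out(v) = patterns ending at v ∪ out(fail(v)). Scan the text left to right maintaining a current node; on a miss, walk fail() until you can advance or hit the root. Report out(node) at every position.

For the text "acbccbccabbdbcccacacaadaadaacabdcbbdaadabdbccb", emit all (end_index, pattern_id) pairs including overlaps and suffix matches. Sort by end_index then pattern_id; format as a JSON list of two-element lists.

Build:
Trie nodes:
  0='ε' goto a→7 b→10 c→1
  1='c' goto b→2 c→18
  2='cb' goto b→3
  3='cbb' goto d→4
  4='cbbd' goto a→5
  5='cbbda' goto a→6
  6='cbbdaa' goto ·  [P0 ends]
  7='a' goto a→15 c→8  [P1 ends]
  8='ac' goto a→9
  9='aca' goto ·  [P2 ends]
  10='b' goto d→11
  11='bd' goto b→12
  12='bdb' goto c→13
  13='bdbc' goto c→14
  14='bdbcc' goto ·  [P3 ends]
  15='aa' goto d→16
  16='aad' goto a→17
  17='aada' goto ·  [P4 ends]
  18='cc' goto ·  [P5 ends]

BFS fail/out derivation:
  fail(1) 'c': from fail(0)=0 chase 'c': 0 ⇒ 0;  out=∅∪out(0)=∅
  fail(7) 'a': from fail(0)=0 chase 'a': 0 ⇒ 0;  out={1}∪out(0)={1}
  fail(10) 'b': from fail(0)=0 chase 'b': 0 ⇒ 0;  out=∅∪out(0)=∅
  fail(2) 'cb': from fail(1)=0 chase 'b': 0 ⇒ 10;  out=∅∪out(10)=∅
  fail(8) 'ac': from fail(7)=0 chase 'c': 0 ⇒ 1;  out=∅∪out(1)=∅
  fail(11) 'bd': from fail(10)=0 chase 'd': 0 ⇒ 0;  out=∅∪out(0)=∅
  fail(15) 'aa': from fail(7)=0 chase 'a': 0 ⇒ 7;  out=∅∪out(7)={1}
  fail(18) 'cc': from fail(1)=0 chase 'c': 0 ⇒ 1;  out={5}∪out(1)={5}
  fail(3) 'cbb': from fail(2)=10 chase 'b': 10→0 ⇒ 10;  out=∅∪out(10)=∅
  fail(9) 'aca': from fail(8)=1 chase 'a': 1→0 ⇒ 7;  out={2}∪out(7)={1,2}
  fail(12) 'bdb': from fail(11)=0 chase 'b': 0 ⇒ 10;  out=∅∪out(10)=∅
  fail(16) 'aad': from fail(15)=7 chase 'd': 7→0 ⇒ 0;  out=∅∪out(0)=∅
  fail(4) 'cbbd': from fail(3)=10 chase 'd': 10 ⇒ 11;  out=∅∪out(11)=∅
  fail(13) 'bdbc': from fail(12)=10 chase 'c': 10→0 ⇒ 1;  out=∅∪out(1)=∅
  fail(17) 'aada': from fail(16)=0 chase 'a': 0 ⇒ 7;  out={4}∪out(7)={1,4}
  fail(5) 'cbbda': from fail(4)=11 chase 'a': 11→0 ⇒ 7;  out=∅∪out(7)={1}
  fail(14) 'bdbcc': from fail(13)=1 chase 'c': 1 ⇒ 18;  out={3}∪out(18)={3,5}
  fail(6) 'cbbdaa': from fail(5)=7 chase 'a': 7 ⇒ 15;  out={0}∪out(15)={0,1}

Scan:
i=0 'a': node 0→7  → match P1@[0:0]
i=1 'c': node 7→8
i=2 'b': node 8→2 (via fail)
i=3 'c': node 2→1 (via fail)
i=4 'c': node 1→18  → match P5@[3:4]
i=5 'b': node 18→2 (via fail)
i=6 'c': node 2→1 (via fail)
i=7 'c': node 1→18  → match P5@[6:7]
i=8 'a': node 18→7 (via fail)  → match P1@[8:8]
i=9 'b': node 7→10 (via fail)
i=10 'b': node 10→10 (via fail)
i=11 'd': node 10→11
i=12 'b': node 11→12
i=13 'c': node 12→13
i=14 'c': node 13→14  → match P3@[10:14],P5@[13:14]
i=15 'c': node 14→18 (via fail)  → match P5@[14:15]
i=16 'a': node 18→7 (via fail)  → match P1@[16:16]
i=17 'c': node 7→8
i=18 'a': node 8→9  → match P1@[18:18],P2@[16:18]
i=19 'c': node 9→8 (via fail)
i=20 'a': node 8→9  → match P1@[20:20],P2@[18:20]
i=21 'a': node 9→15 (via fail)  → match P1@[21:21]
i=22 'd': node 15→16
i=23 'a': node 16→17  → match P1@[23:23],P4@[20:23]
i=24 'a': node 17→15 (via fail)  → match P1@[24:24]
i=25 'd': node 15→16
i=26 'a': node 16→17  → match P1@[26:26],P4@[23:26]
i=27 'a': node 17→15 (via fail)  → match P1@[27:27]
i=28 'c': node 15→8 (via fail)
i=29 'a': node 8→9  → match P1@[29:29],P2@[27:29]
i=30 'b': node 9→10 (via fail)
i=31 'd': node 10→11
i=32 'c': node 11→1 (via fail)
i=33 'b': node 1→2
i=34 'b': node 2→3
i=35 'd': node 3→4
i=36 'a': node 4→5  → match P1@[36:36]
i=37 'a': node 5→6  → match P0@[32:37],P1@[37:37]
i=38 'd': node 6→16 (via fail)
i=39 'a': node 16→17  → match P1@[39:39],P4@[36:39]
i=40 'b': node 17→10 (via fail)
i=41 'd': node 10→11
i=42 'b': node 11→12
i=43 'c': node 12→13
i=44 'c': node 13→14  → match P3@[40:44],P5@[43:44]
i=45 'b': node 14→2 (via fail)

All matches (sorted): [[0,1],[4,5],[7,5],[8,1],[14,3],[14,5],[15,5],[16,1],[18,1],[18,2],[20,1],[20,2],[21,1],[23,1],[23,4],[24,1],[26,1],[26,4],[27,1],[29,1],[29,2],[36,1],[37,0],[37,1],[39,1],[39,4],[44,3],[44,5]]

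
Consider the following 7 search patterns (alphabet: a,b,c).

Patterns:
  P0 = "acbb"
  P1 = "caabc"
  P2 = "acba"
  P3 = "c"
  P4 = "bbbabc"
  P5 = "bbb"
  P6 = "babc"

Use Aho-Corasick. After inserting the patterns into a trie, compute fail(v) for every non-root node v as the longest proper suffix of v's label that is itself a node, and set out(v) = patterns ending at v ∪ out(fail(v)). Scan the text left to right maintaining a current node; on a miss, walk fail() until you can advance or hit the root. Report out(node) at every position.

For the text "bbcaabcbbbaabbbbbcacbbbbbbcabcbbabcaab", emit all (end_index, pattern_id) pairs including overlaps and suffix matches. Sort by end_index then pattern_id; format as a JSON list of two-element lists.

Build:
Trie nodes:
  0='ε' goto a→1 b→11 c→5
  1='a' goto c→2
  2='ac' goto b→3
  3='acb' goto a→10 b→4
  4='acbb' goto ·  ←P0
  5='c' goto a→6  ←P3
  6='ca' goto a→7
  7='caa' goto b→8
  8='caab' goto c→9
  9='caabc' goto ·  ←P1
  10='acba' goto ·  ←P2
  11='b' goto a→17 b→12
  12='bb' goto b→13
  13='bbb' goto a→14  ←P5
  14='bbba' goto b→15
  15='bbbab' goto c→16
  16='bbbabc' goto ·  ←P4
  17='ba' goto b→18
  18='bab' goto c→19
  19='babc' goto ·  ←P6

Failure links (BFS by depth):
  fail(1) 'a': from fail(0)=0 chase 'a': 0 ⇒ 0;  out=∅∪out(0)=∅
  fail(5) 'c': from fail(0)=0 chase 'c': 0 ⇒ 0;  out={3}∪out(0)={3}
  fail(11) 'b': from fail(0)=0 chase 'b': 0 ⇒ 0;  out=∅∪out(0)=∅
  fail(2) 'ac': from fail(1)=0 chase 'c': 0 ⇒ 5;  out=∅∪out(5)={3}
  fail(6) 'ca': from fail(5)=0 chase 'a': 0 ⇒ 1;  out=∅∪out(1)=∅
  fail(12) 'bb': from fail(11)=0 chase 'b': 0 ⇒ 11;  out=∅∪out(11)=∅
  fail(17) 'ba': from fail(11)=0 chase 'a': 0 ⇒ 1;  out=∅∪out(1)=∅
  fail(3) 'acb': from fail(2)=5 chase 'b': 5→0 ⇒ 11;  out=∅∪out(11)=∅
  fail(7) 'caa': from fail(6)=1 chase 'a': 1→0 ⇒ 1;  out=∅∪out(1)=∅
  fail(13) 'bbb': from fail(12)=11 chase 'b': 11 ⇒ 12;  out={5}∪out(12)={5}
  fail(18) 'bab': from fail(17)=1 chase 'b': 1→0 ⇒ 11;  out=∅∪out(11)=∅
  fail(4) 'acbb': from fail(3)=11 chase 'b': 11 ⇒ 12;  out={0}∪out(12)={0}
  fail(8) 'caab': from fail(7)=1 chase 'b': 1→0 ⇒ 11;  out=∅∪out(11)=∅
  fail(10) 'acba': from fail(3)=11 chase 'a': 11 ⇒ 17;  out={2}∪out(17)={2}
  fail(14) 'bbba': from fail(13)=12 chase 'a': 12→11 ⇒ 17;  out=∅∪out(17)=∅
  fail(19) 'babc': from fail(18)=11 chase 'c': 11→0 ⇒ 5;  out={6}∪out(5)={3,6}
  fail(9) 'caabc': from fail(8)=11 chase 'c': 11→0 ⇒ 5;  out={1}∪out(5)={1,3}
  fail(15) 'bbbab': from fail(14)=17 chase 'b': 17 ⇒ 18;  out=∅∪out(18)=∅
  fail(16) 'bbbabc': from fail(15)=18 chase 'c': 18 ⇒ 19;  out={4}∪out(19)={3,4,6}

Run:
[0] read 'b'  n0⇒n11
[1] read 'b'  n11⇒n12
[2] read 'c'  n12⇒n5 ·f  ** P3@[2:2]
[3] read 'a'  n5⇒n6
[4] read 'a'  n6⇒n7
[5] read 'b'  n7⇒n8
[6] read 'c'  n8⇒n9  ** P1@[2:6],P3@[6:6]
[7] read 'b'  n9⇒n11 ·f
[8] read 'b'  n11⇒n12
[9] read 'b'  n12⇒n13  ** P5@[7:9]
[10] read 'a'  n13⇒n14
[11] read 'a'  n14⇒n1 ·f
[12] read 'b'  n1⇒n11 ·f
[13] read 'b'  n11⇒n12
[14] read 'b'  n12⇒n13  ** P5@[12:14]
[15] read 'b'  n13⇒n13 ·f  ** P5@[13:15]
[16] read 'b'  n13⇒n13 ·f  ** P5@[14:16]
[17] read 'c'  n13⇒n5 ·f  ** P3@[17:17]
[18] read 'a'  n5⇒n6
[19] read 'c'  n6⇒n2 ·f  ** P3@[19:19]
[20] read 'b'  n2⇒n3
[21] read 'b'  n3⇒n4  ** P0@[18:21]
[22] read 'b'  n4⇒n13 ·f  ** P5@[20:22]
[23] read 'b'  n13⇒n13 ·f  ** P5@[21:23]
[24] read 'b'  n13⇒n13 ·f  ** P5@[22:24]
[25] read 'b'  n13⇒n13 ·f  ** P5@[23:25]
[26] read 'c'  n13⇒n5 ·f  ** P3@[26:26]
[27] read 'a'  n5⇒n6
[28] read 'b'  n6⇒n11 ·f
[29] read 'c'  n11⇒n5 ·f  ** P3@[29:29]
[30] read 'b'  n5⇒n11 ·f
[31] read 'b'  n11⇒n12
[32] read 'a'  n12⇒n17 ·f
[33] read 'b'  n17⇒n18
[34] read 'c'  n18⇒n19  ** P3@[34:34],P6@[31:34]
[35] read 'a'  n19⇒n6 ·f
[36] read 'a'  n6⇒n7
[37] read 'b'  n7⇒n8

All matches (sorted): [[2,3],[6,1],[6,3],[9,5],[14,5],[15,5],[16,5],[17,3],[19,3],[21,0],[22,5],[23,5],[24,5],[25,5],[26,3],[29,3],[34,3],[34,6]]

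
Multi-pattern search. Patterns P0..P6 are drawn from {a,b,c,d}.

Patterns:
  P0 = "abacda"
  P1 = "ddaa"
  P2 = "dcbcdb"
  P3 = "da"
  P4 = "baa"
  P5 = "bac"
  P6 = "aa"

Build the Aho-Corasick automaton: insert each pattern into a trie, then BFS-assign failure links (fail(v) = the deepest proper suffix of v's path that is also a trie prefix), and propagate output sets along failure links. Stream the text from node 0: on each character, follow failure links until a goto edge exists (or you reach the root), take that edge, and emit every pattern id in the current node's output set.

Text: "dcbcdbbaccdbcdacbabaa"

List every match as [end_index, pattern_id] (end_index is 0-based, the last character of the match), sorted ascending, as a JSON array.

Build automaton:
Trie nodes:
  n0 'ε': a→1 b→17 d→7
  n1 'a': a→21 b→2
  n2 'ab': a→3
  n3 'aba': c→4
  n4 'abac': d→5
  n5 'abacd': a→6
  n6 'abacda': ·  [P0 ends]
  n7 'd': a→16 c→11 d→8
  n8 'dd': a→9
  n9 'dda': a→10
  n10 'ddaa': ·  [P1 ends]
  n11 'dc': b→12
  n12 'dcb': c→13
  n13 'dcbc': d→14
  n14 'dcbcd': b→15
  n15 'dcbcdb': ·  [P2 ends]
  n16 'da': ·  [P3 ends]
  n17 'b': a→18
  n18 'ba': a→19 c→20
  n19 'baa': ·  [P4 ends]
  n20 'bac': ·  [P5 ends]
  n21 'aa': ·  [P6 ends]

Failure links (BFS by depth):
  n1('a'): parent n0 fail=0; on 'a' 0 → fail=0;  out ∅∪∅=∅
  n7('d'): parent n0 fail=0; on 'd' 0 → fail=0;  out ∅∪∅=∅
  n17('b'): parent n0 fail=0; on 'b' 0 → fail=0;  out ∅∪∅=∅
  n2('ab'): parent n1 fail=0; on 'b' 0 → fail=17;  out ∅∪∅=∅
  n8('dd'): parent n7 fail=0; on 'd' 0 → fail=7;  out ∅∪∅=∅
  n11('dc'): parent n7 fail=0; on 'c' 0 → fail=0;  out ∅∪∅=∅
  n16('da'): parent n7 fail=0; on 'a' 0 → fail=1;  out {3}∪∅={3}
  n18('ba'): parent n17 fail=0; on 'a' 0 → fail=1;  out ∅∪∅=∅
  n21('aa'): parent n1 fail=0; on 'a' 0 → fail=1;  out {6}∪∅={6}
  n3('aba'): parent n2 fail=17; on 'a' 17 → fail=18;  out ∅∪∅=∅
  n9('dda'): parent n8 fail=7; on 'a' 7 → fail=16;  out ∅∪{3}={3}
  n12('dcb'): parent n11 fail=0; on 'b' 0 → fail=17;  out ∅∪∅=∅
  n19('baa'): parent n18 fail=1; on 'a' 1 → fail=21;  out {4}∪{6}={4,6}
  n20('bac'): parent n18 fail=1; on 'c' 1→0 → fail=0;  out {5}∪∅={5}
  n4('abac'): parent n3 fail=18; on 'c' 18 → fail=20;  out ∅∪{5}={5}
  n10('ddaa'): parent n9 fail=16; on 'a' 16→1 → fail=21;  out {1}∪{6}={1,6}
  n13('dcbc'): parent n12 fail=17; on 'c' 17→0 → fail=0;  out ∅∪∅=∅
  n5('abacd'): parent n4 fail=20; on 'd' 20→0 → fail=7;  out ∅∪∅=∅
  n14('dcbcd'): parent n13 fail=0; on 'd' 0 → fail=7;  out ∅∪∅=∅
  n6('abacda'): parent n5 fail=7; on 'a' 7 → fail=16;  out {0}∪{3}={0,3}
  n15('dcbcdb'): parent n14 fail=7; on 'b' 7→0 → fail=17;  out {2}∪∅={2}

Run:
i=0 'd': node 0→7
i=1 'c': node 7→11
i=2 'b': node 11→12
i=3 'c': node 12→13
i=4 'd': node 13→14
i=5 'b': node 14→15  ** P2@[0:5]
i=6 'b': node 15→17 (via fail)
i=7 'a': node 17→18
i=8 'c': node 18→20  ** P5@[6:8]
i=9 'c': node 20→0 (via fail)
i=10 'd': node 0→7
i=11 'b': node 7→17 (via fail)
i=12 'c': node 17→0 (via fail)
i=13 'd': node 0→7
i=14 'a': node 7→16  ** P3@[13:14]
i=15 'c': node 16→0 (via fail)
i=16 'b': node 0→17
i=17 'a': node 17→18
i=18 'b': node 18→2 (via fail)
i=19 'a': node 2→3
i=20 'a': node 3→19 (via fail)  ** P4@[18:20],P6@[19:20]

All matches (sorted): [[5,2],[8,5],[14,3],[20,4],[20,6]]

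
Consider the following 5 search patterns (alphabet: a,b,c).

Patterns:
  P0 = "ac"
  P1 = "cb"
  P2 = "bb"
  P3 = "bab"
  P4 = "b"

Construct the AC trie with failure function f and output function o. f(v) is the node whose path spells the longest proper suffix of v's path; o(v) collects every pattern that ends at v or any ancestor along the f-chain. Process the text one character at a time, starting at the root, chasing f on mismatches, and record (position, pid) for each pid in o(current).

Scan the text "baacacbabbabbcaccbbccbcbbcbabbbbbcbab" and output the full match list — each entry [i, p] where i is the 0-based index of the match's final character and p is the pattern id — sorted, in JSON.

Build:
Trie (insert patterns):
  n0 'ε': a→1 b→5 c→3
  n1 'a': c→2
  n2 'ac': ·  ←P0
  n3 'c': b→4
  n4 'cb': ·  ←P1
  n5 'b': a→7 b→6  ←P4
  n6 'bb': ·  ←P2
  n7 'ba': b→8
  n8 'bab': ·  ←P3

Failure links (BFS by depth):
  fail(1) 'a': from fail(0)=0 chase 'a': 0 ⇒ 0;  out=∅∪out(0)=∅
  fail(3) 'c': from fail(0)=0 chase 'c': 0 ⇒ 0;  out=∅∪out(0)=∅
  fail(5) 'b': from fail(0)=0 chase 'b': 0 ⇒ 0;  out={4}∪out(0)={4}
  fail(2) 'ac': from fail(1)=0 chase 'c': 0 ⇒ 3;  out={0}∪out(3)={0}
  fail(4) 'cb': from fail(3)=0 chase 'b': 0 ⇒ 5;  out={1}∪out(5)={1,4}
  fail(6) 'bb': from fail(5)=0 chase 'b': 0 ⇒ 5;  out={2}∪out(5)={2,4}
  fail(7) 'ba': from fail(5)=0 chase 'a': 0 ⇒ 1;  out=∅∪out(1)=∅
  fail(8) 'bab': from fail(7)=1 chase 'b': 1→0 ⇒ 5;  out={3}∪out(5)={3,4}

Scan:
i=0 'b': node 0→5  ** P4@[0:0]
i=1 'a': node 5→7
i=2 'a': node 7→1 (via fail)
i=3 'c': node 1→2  ** P0@[2:3]
i=4 'a': node 2→1 (via fail)
i=5 'c': node 1→2  ** P0@[4:5]
i=6 'b': node 2→4 (via fail)  ** P1@[5:6],P4@[6:6]
i=7 'a': node 4→7 (via fail)
i=8 'b': node 7→8  ** P3@[6:8],P4@[8:8]
i=9 'b': node 8→6 (via fail)  ** P2@[8:9],P4@[9:9]
i=10 'a': node 6→7 (via fail)
i=11 'b': node 7→8  ** P3@[9:11],P4@[11:11]
i=12 'b': node 8→6 (via fail)  ** P2@[11:12],P4@[12:12]
i=13 'c': node 6→3 (via fail)
i=14 'a': node 3→1 (via fail)
i=15 'c': node 1→2  ** P0@[14:15]
i=16 'c': node 2→3 (via fail)
i=17 'b': node 3→4  ** P1@[16:17],P4@[17:17]
i=18 'b': node 4→6 (via fail)  ** P2@[17:18],P4@[18:18]
i=19 'c': node 6→3 (via fail)
i=20 'c': node 3→3 (via fail)
i=21 'b': node 3→4  ** P1@[20:21],P4@[21:21]
i=22 'c': node 4→3 (via fail)
i=23 'b': node 3→4  ** P1@[22:23],P4@[23:23]
i=24 'b': node 4→6 (via fail)  ** P2@[23:24],P4@[24:24]
i=25 'c': node 6→3 (via fail)
i=26 'b': node 3→4  ** P1@[25:26],P4@[26:26]
i=27 'a': node 4→7 (via fail)
i=28 'b': node 7→8  ** P3@[26:28],P4@[28:28]
i=29 'b': node 8→6 (via fail)  ** P2@[28:29],P4@[29:29]
i=30 'b': node 6→6 (via fail)  ** P2@[29:30],P4@[30:30]
i=31 'b': node 6→6 (via fail)  ** P2@[30:31],P4@[31:31]
i=32 'b': node 6→6 (via fail)  ** P2@[31:32],P4@[32:32]
i=33 'c': node 6→3 (via fail)
i=34 'b': node 3→4  ** P1@[33:34],P4@[34:34]
i=35 'a': node 4→7 (via fail)
i=36 'b': node 7→8  ** P3@[34:36],P4@[36:36]

Result: [[0,4],[3,0],[5,0],[6,1],[6,4],[8,3],[8,4],[9,2],[9,4],[11,3],[11,4],[12,2],[12,4],[15,0],[17,1],[17,4],[18,2],[18,4],[21,1],[21,4],[23,1],[23,4],[24,2],[24,4],[26,1],[26,4],[28,3],[28,4],[29,2],[29,4],[30,2],[30,4],[31,2],[31,4],[32,2],[32,4],[34,1],[34,4],[36,3],[36,4]]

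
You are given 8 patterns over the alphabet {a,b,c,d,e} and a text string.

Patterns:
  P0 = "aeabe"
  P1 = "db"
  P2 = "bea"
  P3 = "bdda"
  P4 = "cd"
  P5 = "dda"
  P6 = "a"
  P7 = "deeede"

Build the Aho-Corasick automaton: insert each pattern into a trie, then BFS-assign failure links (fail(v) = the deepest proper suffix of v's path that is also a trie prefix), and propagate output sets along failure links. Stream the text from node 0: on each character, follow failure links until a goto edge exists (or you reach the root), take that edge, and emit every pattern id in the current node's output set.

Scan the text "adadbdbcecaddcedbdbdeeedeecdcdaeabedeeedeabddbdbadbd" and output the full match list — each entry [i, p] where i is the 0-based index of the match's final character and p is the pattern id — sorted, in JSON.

Construct AC machine:
Trie (insert patterns):
  0='ε' goto a→1 b→8 c→14 d→6
  1='a' goto e→2  ←P6
  2='ae' goto a→3
  3='aea' goto b→4
  4='aeab' goto e→5
  5='aeabe' goto ·  ←P0
  6='d' goto b→7 d→16 e→18
  7='db' goto ·  ←P1
  8='b' goto d→11 e→9
  9='be' goto a→10
  10='bea' goto ·  ←P2
  11='bd' goto d→12
  12='bdd' goto a→13
  13='bdda' goto ·  ←P3
  14='c' goto d→15
  15='cd' goto ·  ←P4
  16='dd' goto a→17
  17='dda' goto ·  ←P5
  18='de' goto e→19
  19='dee' goto e→20
  20='deee' goto d→21
  21='deeed' goto e→22
  22='deeede' goto ·  ←P7

Failure links (BFS by depth):
  fail(1) 'a': from fail(0)=0 chase 'a': 0 ⇒ 0;  out={6}∪out(0)={6}
  fail(6) 'd': from fail(0)=0 chase 'd': 0 ⇒ 0;  out=∅∪out(0)=∅
  fail(8) 'b': from fail(0)=0 chase 'b': 0 ⇒ 0;  out=∅∪out(0)=∅
  fail(14) 'c': from fail(0)=0 chase 'c': 0 ⇒ 0;  out=∅∪out(0)=∅
  fail(2) 'ae': from fail(1)=0 chase 'e': 0 ⇒ 0;  out=∅∪out(0)=∅
  fail(7) 'db': from fail(6)=0 chase 'b': 0 ⇒ 8;  out={1}∪out(8)={1}
  fail(9) 'be': from fail(8)=0 chase 'e': 0 ⇒ 0;  out=∅∪out(0)=∅
  fail(11) 'bd': from fail(8)=0 chase 'd': 0 ⇒ 6;  out=∅∪out(6)=∅
  fail(15) 'cd': from fail(14)=0 chase 'd': 0 ⇒ 6;  out={4}∪out(6)={4}
  fail(16) 'dd': from fail(6)=0 chase 'd': 0 ⇒ 6;  out=∅∪out(6)=∅
  fail(18) 'de': from fail(6)=0 chase 'e': 0 ⇒ 0;  out=∅∪out(0)=∅
  fail(3) 'aea': from fail(2)=0 chase 'a': 0 ⇒ 1;  out=∅∪out(1)={6}
  fail(10) 'bea': from fail(9)=0 chase 'a': 0 ⇒ 1;  out={2}∪out(1)={2,6}
  fail(12) 'bdd': from fail(11)=6 chase 'd': 6 ⇒ 16;  out=∅∪out(16)=∅
  fail(17) 'dda': from fail(16)=6 chase 'a': 6→0 ⇒ 1;  out={5}∪out(1)={5,6}
  fail(19) 'dee': from fail(18)=0 chase 'e': 0 ⇒ 0;  out=∅∪out(0)=∅
  fail(4) 'aeab': from fail(3)=1 chase 'b': 1→0 ⇒ 8;  out=∅∪out(8)=∅
  fail(13) 'bdda': from fail(12)=16 chase 'a': 16 ⇒ 17;  out={3}∪out(17)={3,5,6}
  fail(20) 'deee': from fail(19)=0 chase 'e': 0 ⇒ 0;  out=∅∪out(0)=∅
  fail(5) 'aeabe': from fail(4)=8 chase 'e': 8 ⇒ 9;  out={0}∪out(9)={0}
  fail(21) 'deeed': from fail(20)=0 chase 'd': 0 ⇒ 6;  out=∅∪out(6)=∅
  fail(22) 'deeede': from fail(21)=6 chase 'e': 6 ⇒ 18;  out={7}∪out(18)={7}

Scan:
pos 0 'a': at 1  → match P6@[0:0]
pos 1 'd': at 6 ·f
pos 2 'a': at 1 ·f  → match P6@[2:2]
pos 3 'd': at 6 ·f
pos 4 'b': at 7  → match P1@[3:4]
pos 5 'd': at 11 ·f
pos 6 'b': at 7 ·f  → match P1@[5:6]
pos 7 'c': at 14 ·f
pos 8 'e': at 0 ·f
pos 9 'c': at 14
pos 10 'a': at 1 ·f  → match P6@[10:10]
pos 11 'd': at 6 ·f
pos 12 'd': at 16
pos 13 'c': at 14 ·f
pos 14 'e': at 0 ·f
pos 15 'd': at 6
pos 16 'b': at 7  → match P1@[15:16]
pos 17 'd': at 11 ·f
pos 18 'b': at 7 ·f  → match P1@[17:18]
pos 19 'd': at 11 ·f
pos 20 'e': at 18 ·f
pos 21 'e': at 19
pos 22 'e': at 20
pos 23 'd': at 21
pos 24 'e': at 22  → match P7@[19:24]
pos 25 'e': at 19 ·f
pos 26 'c': at 14 ·f
pos 27 'd': at 15  → match P4@[26:27]
pos 28 'c': at 14 ·f
pos 29 'd': at 15  → match P4@[28:29]
pos 30 'a': at 1 ·f  → match P6@[30:30]
pos 31 'e': at 2
pos 32 'a': at 3  → match P6@[32:32]
pos 33 'b': at 4
pos 34 'e': at 5  → match P0@[30:34]
pos 35 'd': at 6 ·f
pos 36 'e': at 18
pos 37 'e': at 19
pos 38 'e': at 20
pos 39 'd': at 21
pos 40 'e': at 22  → match P7@[35:40]
pos 41 'a': at 1 ·f  → match P6@[41:41]
pos 42 'b': at 8 ·f
pos 43 'd': at 11
pos 44 'd': at 12
pos 45 'b': at 7 ·f  → match P1@[44:45]
pos 46 'd': at 11 ·f
pos 47 'b': at 7 ·f  → match P1@[46:47]
pos 48 'a': at 1 ·f  → match P6@[48:48]
pos 49 'd': at 6 ·f
pos 50 'b': at 7  → match P1@[49:50]
pos 51 'd': at 11 ·f

Result: [[0,6],[2,6],[4,1],[6,1],[10,6],[16,1],[18,1],[24,7],[27,4],[29,4],[30,6],[32,6],[34,0],[40,7],[41,6],[45,1],[47,1],[48,6],[50,1]]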